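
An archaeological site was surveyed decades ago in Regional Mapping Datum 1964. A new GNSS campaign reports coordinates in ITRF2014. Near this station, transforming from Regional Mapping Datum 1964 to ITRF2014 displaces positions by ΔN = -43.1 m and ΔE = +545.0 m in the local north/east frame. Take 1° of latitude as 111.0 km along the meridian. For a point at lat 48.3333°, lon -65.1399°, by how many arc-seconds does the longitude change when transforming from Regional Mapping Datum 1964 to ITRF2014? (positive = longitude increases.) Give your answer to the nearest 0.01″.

Δλ = 26.59″

At latitude 48.3333°, cos φ = 0.664796.
1° of longitude at this latitude = 111.0 × cos φ = 73.79 km, so Δλ = 545.0 / 73792.4 = 0.0073856° = 26.588″.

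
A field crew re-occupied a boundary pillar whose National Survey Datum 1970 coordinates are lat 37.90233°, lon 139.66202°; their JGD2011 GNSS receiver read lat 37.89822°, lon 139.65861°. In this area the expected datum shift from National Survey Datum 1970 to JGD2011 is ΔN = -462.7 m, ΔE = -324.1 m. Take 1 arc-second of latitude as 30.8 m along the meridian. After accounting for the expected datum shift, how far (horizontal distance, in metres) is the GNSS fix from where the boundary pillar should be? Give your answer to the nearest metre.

Observed coordinate differences: Δφ = -0.00411°, Δλ = -0.00341°.
Converting to metres (1° lat = 110880 m, cos φ = 0.789059): observed ΔN = -455.7 m, observed ΔE = -298.3 m.
Subtracting the expected shift leaves a residual of -455.7 − (-462.7) = 7.0 m north and -298.3 − (-324.1) = 25.8 m east.
Residual distance = √(7.0² + 25.8²) = 26.7 m.

27 m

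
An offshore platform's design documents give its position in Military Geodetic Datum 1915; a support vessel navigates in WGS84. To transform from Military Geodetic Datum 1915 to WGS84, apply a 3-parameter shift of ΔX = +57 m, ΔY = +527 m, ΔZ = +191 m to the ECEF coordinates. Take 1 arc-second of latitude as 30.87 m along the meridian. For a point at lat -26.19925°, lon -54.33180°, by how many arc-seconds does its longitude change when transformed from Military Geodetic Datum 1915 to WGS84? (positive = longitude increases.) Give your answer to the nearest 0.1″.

Δλ = 12.8″

sin φ = -0.441494, cos φ = 0.897264, sin λ = -0.812407, cos λ = 0.583090.
East component: ΔE = −sin λ·ΔX + cos λ·ΔY = −(-0.812407)(57) + (0.583090)(527) = 353.60 m.
1° of latitude spans 3600 × 30.87 = 111132 m; at latitude φ, 1° of longitude spans that × cos φ = 99714.8 m, so Δλ = 353.60 / 99714.8 × 3600 = 12.766″.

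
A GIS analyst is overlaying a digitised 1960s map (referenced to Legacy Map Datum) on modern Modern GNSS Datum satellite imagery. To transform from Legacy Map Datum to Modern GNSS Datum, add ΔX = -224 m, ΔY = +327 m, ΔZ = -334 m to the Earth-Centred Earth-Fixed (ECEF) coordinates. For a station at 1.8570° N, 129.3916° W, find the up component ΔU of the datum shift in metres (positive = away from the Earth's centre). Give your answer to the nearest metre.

At φ = 1.8570°, λ = -129.3916°: sin φ = 0.032405, cos φ = 0.999475, sin λ = -0.772827, cos λ = -0.634617.
ΔU = cos φ cos λ·ΔX + cos φ sin λ·ΔY + sin φ·ΔZ = (0.999475)(-0.634617)(-224) + (0.999475)(-0.772827)(327) + (0.032405)(-334) = -121.33 m.

ΔU = -121 m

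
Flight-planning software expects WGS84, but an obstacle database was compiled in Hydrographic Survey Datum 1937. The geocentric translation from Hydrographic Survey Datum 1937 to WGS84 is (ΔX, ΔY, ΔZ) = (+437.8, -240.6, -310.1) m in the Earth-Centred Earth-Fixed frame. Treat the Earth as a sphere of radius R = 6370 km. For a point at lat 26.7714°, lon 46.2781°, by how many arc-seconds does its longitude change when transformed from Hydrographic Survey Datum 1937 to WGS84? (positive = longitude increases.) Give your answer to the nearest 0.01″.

sin φ = 0.450432, cos φ = 0.892811, sin λ = 0.722703, cos λ = 0.691159.
East component: ΔE = −sin λ·ΔX + cos λ·ΔY = −(0.722703)(437.8) + (0.691159)(-240.6) = -482.69 m.
1° of latitude spans πR/180 = 111177 m; at latitude φ, 1° of longitude spans that × cos φ = 99260.4 m, so Δλ = -482.69 / 99260.4 × 3600 = -17.506″.

Δλ = -17.51″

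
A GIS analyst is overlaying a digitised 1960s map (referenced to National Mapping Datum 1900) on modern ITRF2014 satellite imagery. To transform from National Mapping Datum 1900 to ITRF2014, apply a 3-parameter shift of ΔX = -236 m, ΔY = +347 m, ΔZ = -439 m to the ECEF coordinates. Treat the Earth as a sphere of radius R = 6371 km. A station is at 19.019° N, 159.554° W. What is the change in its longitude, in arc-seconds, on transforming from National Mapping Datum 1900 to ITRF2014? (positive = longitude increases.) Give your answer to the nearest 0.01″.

sin φ = 0.325882, cos φ = 0.945411, sin λ = -0.349324, cos λ = -0.937002.
East component: ΔE = −sin λ·ΔX + cos λ·ΔY = −(-0.349324)(-236) + (-0.937002)(347) = -407.58 m.
1° of latitude spans πR/180 = 111195 m; at latitude φ, 1° of longitude spans that × cos φ = 105124.9 m, so Δλ = -407.58 / 105124.9 × 3600 = -13.958″.

Δλ = -13.96″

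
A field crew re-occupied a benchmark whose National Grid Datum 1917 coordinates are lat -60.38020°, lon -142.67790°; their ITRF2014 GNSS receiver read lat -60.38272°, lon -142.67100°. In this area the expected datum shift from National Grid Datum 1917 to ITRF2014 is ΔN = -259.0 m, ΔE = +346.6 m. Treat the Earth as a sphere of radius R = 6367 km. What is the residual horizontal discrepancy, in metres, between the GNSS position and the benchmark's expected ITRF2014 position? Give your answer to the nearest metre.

Observed coordinate differences: Δφ = -0.00252°, Δλ = +0.00690°.
Converting to metres (1° lat = 111125 m, cos φ = 0.494242): observed ΔN = -280.0 m, observed ΔE = 379.0 m.
Subtracting the expected shift leaves a residual of -280.0 − (-259.0) = -21.0 m north and 379.0 − (346.6) = 32.4 m east.
Residual distance = √((-21.0)² + 32.4²) = 38.6 m.

39 m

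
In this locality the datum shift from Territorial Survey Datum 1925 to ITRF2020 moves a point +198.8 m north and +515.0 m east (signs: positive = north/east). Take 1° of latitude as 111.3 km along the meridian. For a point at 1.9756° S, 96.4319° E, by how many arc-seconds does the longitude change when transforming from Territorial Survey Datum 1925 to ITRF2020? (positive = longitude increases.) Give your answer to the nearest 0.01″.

At latitude -1.9756°, cos φ = 0.999406.
1° of longitude at this latitude = 111.3 × cos φ = 111.23 km, so Δλ = 515.0 / 111233.8 = 0.0046299° = 16.668″.

Δλ = 16.67″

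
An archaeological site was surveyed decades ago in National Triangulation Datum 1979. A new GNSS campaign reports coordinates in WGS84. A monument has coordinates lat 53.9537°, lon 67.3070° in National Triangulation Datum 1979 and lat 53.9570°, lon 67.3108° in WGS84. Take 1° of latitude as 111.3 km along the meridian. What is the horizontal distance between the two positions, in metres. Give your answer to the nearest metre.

Δφ = 53.9570° − 53.9537° = +0.0033°; Δλ = 67.3108° − 67.3070° = +0.0038°.
ΔN = Δφ × 111300 = 367.3 m; ΔE = Δλ × 111300 × cos(53.9537°) = +0.0038 × 111300 × 0.588439 = 248.9 m.
Distance = √(ΔE² + ΔN²) = √(248.9² + 367.3²) = 443.7 m.

444 m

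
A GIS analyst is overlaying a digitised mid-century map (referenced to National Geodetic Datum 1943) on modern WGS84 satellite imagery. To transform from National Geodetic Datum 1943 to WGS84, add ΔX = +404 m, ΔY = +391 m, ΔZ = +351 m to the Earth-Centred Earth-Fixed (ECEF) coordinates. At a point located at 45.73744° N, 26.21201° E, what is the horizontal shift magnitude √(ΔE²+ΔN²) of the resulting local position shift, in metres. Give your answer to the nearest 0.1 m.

221.0 m

The local east axis at (φ, λ) is (−sin λ, cos λ, 0), so ΔE = −sin(26.21201°)·404 + cos(26.21201°)·391 = 172.35 m.
The local north axis is (−sin φ cos λ, −sin φ sin λ, cos φ), giving ΔN = -259.572 − 123.681 + 244.980 = -138.27 m.
Horizontal magnitude = √(ΔE² + ΔN²) = √(172.35² + (-138.27)²) = 220.96 m.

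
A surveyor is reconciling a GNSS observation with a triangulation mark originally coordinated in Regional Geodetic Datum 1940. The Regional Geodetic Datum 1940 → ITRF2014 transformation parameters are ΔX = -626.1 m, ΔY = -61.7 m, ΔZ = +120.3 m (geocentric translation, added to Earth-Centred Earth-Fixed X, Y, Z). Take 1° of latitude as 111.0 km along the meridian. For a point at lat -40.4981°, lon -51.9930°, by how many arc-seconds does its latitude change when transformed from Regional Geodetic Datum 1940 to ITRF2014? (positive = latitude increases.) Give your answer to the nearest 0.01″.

sin φ = -0.649423, cos φ = 0.760428, sin λ = -0.787936, cos λ = 0.615758.
North component: ΔN = −sin φ cos λ·ΔX − sin φ sin λ·ΔY + cos φ·ΔZ = −(-0.649423)(0.615758)(-626.1) − (-0.649423)(-0.787936)(-61.7) + (0.760428)(120.3) = -127.32 m.
1° of latitude spans 111000 m, so Δφ = -127.32 / 111000 × 3600 = -4.129″.

Δφ = -4.13″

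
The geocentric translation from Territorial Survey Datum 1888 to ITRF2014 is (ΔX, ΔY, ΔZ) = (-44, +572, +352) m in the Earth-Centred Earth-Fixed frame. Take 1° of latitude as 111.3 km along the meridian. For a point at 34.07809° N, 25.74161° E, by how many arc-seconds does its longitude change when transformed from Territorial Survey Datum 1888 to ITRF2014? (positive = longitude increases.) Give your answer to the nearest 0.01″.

sin φ = 0.560322, cos φ = 0.828275, sin λ = 0.434313, cos λ = 0.900762.
East component: ΔE = −sin λ·ΔX + cos λ·ΔY = −(0.434313)(-44) + (0.900762)(572) = 534.35 m.
1° of latitude spans 111300 m; at latitude φ, 1° of longitude spans that × cos φ = 92187.0 m, so Δλ = 534.35 / 92187.0 × 3600 = 20.867″.

Δλ = 20.87″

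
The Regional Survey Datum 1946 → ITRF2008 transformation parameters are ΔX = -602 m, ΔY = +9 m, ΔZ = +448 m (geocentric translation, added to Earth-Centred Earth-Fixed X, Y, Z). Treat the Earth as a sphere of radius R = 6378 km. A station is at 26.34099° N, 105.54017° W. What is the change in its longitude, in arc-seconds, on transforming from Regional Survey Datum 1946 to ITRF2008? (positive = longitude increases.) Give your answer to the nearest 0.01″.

Δλ = -21.02″

sin φ = 0.443712, cos φ = 0.896169, sin λ = -0.963443, cos λ = -0.267914.
East component: ΔE = −sin λ·ΔX + cos λ·ΔY = −(-0.963443)(-602) + (-0.267914)(9) = -582.40 m.
1° of latitude spans πR/180 = 111317 m; at latitude φ, 1° of longitude spans that × cos φ = 99759.0 m, so Δλ = -582.40 / 99759.0 × 3600 = -21.017″.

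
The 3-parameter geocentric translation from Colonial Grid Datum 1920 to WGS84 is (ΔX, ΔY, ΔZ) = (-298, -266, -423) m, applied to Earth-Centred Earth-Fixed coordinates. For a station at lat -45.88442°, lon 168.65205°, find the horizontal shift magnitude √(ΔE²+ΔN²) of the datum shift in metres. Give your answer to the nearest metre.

At φ = -45.88442°, λ = 168.65205°: sin φ = -0.717937, cos φ = 0.696108, sin λ = 0.196767, cos λ = -0.980450.
ΔE = −sin λ·ΔX + cos λ·ΔY = −(0.196767)·(-298) + (-0.980450)·(-266) = 319.44 m.
ΔN = −sin φ cos λ·ΔX − sin φ sin λ·ΔY + cos φ·ΔZ = −(-0.717937)(-0.980450)(-298) − (-0.717937)(0.196767)(-266) + (0.696108)(-423) = -122.27 m.
Horizontal magnitude = √(ΔE² + ΔN²) = √(319.44² + (-122.27)²) = 342.04 m.

342 m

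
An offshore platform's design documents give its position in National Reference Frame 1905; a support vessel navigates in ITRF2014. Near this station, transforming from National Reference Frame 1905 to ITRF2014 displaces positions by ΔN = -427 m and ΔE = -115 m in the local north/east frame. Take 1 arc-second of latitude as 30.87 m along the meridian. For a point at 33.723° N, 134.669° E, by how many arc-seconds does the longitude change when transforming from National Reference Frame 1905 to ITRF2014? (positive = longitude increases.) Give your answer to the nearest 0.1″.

At latitude 33.723°, cos φ = 0.831731.
1″ of longitude at this latitude = 30.87 × cos φ = 25.6755 m, so Δλ = -115.0 / 25.6755 = -4.479″.

Δλ = -4.5″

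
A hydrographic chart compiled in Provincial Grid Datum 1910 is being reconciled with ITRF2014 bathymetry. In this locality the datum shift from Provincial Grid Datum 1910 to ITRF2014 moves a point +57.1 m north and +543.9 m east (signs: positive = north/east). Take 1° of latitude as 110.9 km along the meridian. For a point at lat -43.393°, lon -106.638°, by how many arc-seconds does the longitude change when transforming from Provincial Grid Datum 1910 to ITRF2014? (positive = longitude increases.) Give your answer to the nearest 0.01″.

Δλ = 24.30″

At latitude -43.393°, cos φ = 0.726659.
1° of longitude at this latitude = 110.9 × cos φ = 80.59 km, so Δλ = 543.9 / 80586.4 = 0.0067493° = 24.297″.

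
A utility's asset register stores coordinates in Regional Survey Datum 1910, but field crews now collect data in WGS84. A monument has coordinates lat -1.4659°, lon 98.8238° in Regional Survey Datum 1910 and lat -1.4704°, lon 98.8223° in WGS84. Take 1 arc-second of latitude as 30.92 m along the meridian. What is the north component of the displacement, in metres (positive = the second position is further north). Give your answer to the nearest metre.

Δφ = -1.4704° − -1.4659° = -0.0045°; Δλ = 98.8223° − 98.8238° = -0.0015°.
1° of latitude = 3600 × 30.92 = 111312 m.
ΔN = Δφ × 111312 = -500.9 m; ΔE = Δλ × 111312 × cos(-1.4659°) = -0.0015 × 111312 × 0.999673 = -166.9 m.

ΔN = -501 m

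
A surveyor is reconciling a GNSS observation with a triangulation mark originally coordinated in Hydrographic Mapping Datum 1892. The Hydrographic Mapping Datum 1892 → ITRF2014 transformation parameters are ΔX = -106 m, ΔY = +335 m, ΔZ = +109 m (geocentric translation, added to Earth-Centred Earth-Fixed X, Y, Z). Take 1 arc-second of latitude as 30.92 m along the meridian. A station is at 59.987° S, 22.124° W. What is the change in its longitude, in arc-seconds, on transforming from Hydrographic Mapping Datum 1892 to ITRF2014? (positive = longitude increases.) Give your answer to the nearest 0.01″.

Δλ = 17.48″

sin φ = -0.865912, cos φ = 0.500196, sin λ = -0.376612, cos λ = 0.926371.
East component: ΔE = −sin λ·ΔX + cos λ·ΔY = −(-0.376612)(-106) + (0.926371)(335) = 270.41 m.
1° of latitude spans 3600 × 30.92 = 111312 m; at latitude φ, 1° of longitude spans that × cos φ = 55677.9 m, so Δλ = 270.41 / 55677.9 × 3600 = 17.484″.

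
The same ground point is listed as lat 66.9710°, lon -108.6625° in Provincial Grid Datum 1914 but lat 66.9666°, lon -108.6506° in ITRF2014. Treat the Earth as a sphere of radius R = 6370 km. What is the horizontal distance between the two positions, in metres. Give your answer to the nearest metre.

712 m

Δφ = 66.9666° − 66.9710° = -0.0044°; Δλ = -108.6506° − -108.6625° = +0.0119°.
1° along a meridian = πR/180 = 111177 m.
ΔN = Δφ × 111177 = -489.2 m; ΔE = Δλ × 111177 × cos(66.9710°) = +0.0119 × 111177 × 0.391197 = 517.6 m.
Distance = √(ΔE² + ΔN²) = √(517.6² + (-489.2)²) = 712.2 m.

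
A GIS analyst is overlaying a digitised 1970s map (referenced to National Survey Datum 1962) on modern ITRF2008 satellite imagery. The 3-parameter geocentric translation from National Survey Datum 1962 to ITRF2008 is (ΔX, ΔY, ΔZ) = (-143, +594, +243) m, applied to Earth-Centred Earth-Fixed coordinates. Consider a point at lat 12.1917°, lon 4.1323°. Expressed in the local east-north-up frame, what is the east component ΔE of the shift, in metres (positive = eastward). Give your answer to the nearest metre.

ΔE = 603 m

At φ = 12.1917°, λ = 4.1323°: sin φ = 0.211183, cos φ = 0.977446, sin λ = 0.072060, cos λ = 0.997400.
ΔE = −sin λ·ΔX + cos λ·ΔY = −(0.072060)·(-143) + (0.997400)·(594) = 602.76 m.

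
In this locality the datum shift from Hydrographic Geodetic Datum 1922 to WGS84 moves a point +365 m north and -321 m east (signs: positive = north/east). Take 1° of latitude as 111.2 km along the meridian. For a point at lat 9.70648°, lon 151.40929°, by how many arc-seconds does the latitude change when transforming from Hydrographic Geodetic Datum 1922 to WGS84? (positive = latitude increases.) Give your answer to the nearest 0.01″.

Δφ = 11.82″

1° of latitude = 111.2 km, so Δφ = 365.0 / 111200 = 0.0032824° = 11.817″.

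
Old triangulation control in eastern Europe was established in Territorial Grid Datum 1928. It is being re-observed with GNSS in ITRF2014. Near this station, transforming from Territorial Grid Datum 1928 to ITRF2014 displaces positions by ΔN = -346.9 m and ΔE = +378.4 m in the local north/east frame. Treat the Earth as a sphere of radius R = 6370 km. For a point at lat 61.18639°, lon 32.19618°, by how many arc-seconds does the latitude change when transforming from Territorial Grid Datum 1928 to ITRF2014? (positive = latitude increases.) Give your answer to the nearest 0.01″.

On a sphere of radius R, 1 rad of latitude = R, so Δφ = ΔN / R = -346.9 / 6370000 = -5.4458e-05 rad = -11.233″.

Δφ = -11.23″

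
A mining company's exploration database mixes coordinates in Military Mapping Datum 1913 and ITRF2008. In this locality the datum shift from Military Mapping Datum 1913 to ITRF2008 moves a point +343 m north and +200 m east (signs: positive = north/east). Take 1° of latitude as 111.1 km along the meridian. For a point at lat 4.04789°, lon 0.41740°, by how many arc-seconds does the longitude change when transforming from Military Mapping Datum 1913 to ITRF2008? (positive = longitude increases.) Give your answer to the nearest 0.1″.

Δλ = 6.5″

At latitude 4.04789°, cos φ = 0.997505.
1° of longitude at this latitude = 111.1 × cos φ = 110.82 km, so Δλ = 200.0 / 110822.8 = 0.0018047° = 6.497″.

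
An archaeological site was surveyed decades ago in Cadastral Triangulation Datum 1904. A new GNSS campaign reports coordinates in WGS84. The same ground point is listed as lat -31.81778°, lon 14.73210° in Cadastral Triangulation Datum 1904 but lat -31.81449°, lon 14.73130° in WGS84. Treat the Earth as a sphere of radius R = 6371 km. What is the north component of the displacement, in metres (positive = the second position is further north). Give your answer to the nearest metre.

ΔN = 366 m

Δφ = -31.81449° − -31.81778° = +0.00329°; Δλ = 14.73130° − 14.73210° = -0.00080°.
1° along a meridian = πR/180 = 111195 m.
ΔN = Δφ × 111195 = 365.8 m; ΔE = Δλ × 111195 × cos(-31.81778°) = -0.00080 × 111195 × 0.849729 = -75.6 m.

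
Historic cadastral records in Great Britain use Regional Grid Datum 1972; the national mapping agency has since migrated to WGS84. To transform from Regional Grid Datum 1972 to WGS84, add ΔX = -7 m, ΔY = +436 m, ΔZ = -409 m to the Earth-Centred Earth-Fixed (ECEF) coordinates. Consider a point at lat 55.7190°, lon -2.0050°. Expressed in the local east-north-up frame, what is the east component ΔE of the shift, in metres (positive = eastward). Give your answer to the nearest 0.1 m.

The local east axis at (φ, λ) is (−sin λ, cos λ, 0), so ΔE = −sin(-2.0050°)·(-7) + cos(-2.0050°)·436 = 435.49 m.

ΔE = 435.5 m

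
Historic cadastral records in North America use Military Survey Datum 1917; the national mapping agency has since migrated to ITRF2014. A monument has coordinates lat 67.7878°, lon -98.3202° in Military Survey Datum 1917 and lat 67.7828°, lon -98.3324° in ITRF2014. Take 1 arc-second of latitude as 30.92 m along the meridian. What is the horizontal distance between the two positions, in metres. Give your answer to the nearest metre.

757 m

Δφ = 67.7828° − 67.7878° = -0.0050°; Δλ = -98.3324° − -98.3202° = -0.0122°.
1° of latitude = 3600 × 30.92 = 111312 m.
ΔN = Δφ × 111312 = -556.6 m; ΔE = Δλ × 111312 × cos(67.7878°) = -0.0122 × 111312 × 0.378038 = -513.4 m.
Distance = √(ΔE² + ΔN²) = √((-513.4)² + (-556.6)²) = 757.2 m.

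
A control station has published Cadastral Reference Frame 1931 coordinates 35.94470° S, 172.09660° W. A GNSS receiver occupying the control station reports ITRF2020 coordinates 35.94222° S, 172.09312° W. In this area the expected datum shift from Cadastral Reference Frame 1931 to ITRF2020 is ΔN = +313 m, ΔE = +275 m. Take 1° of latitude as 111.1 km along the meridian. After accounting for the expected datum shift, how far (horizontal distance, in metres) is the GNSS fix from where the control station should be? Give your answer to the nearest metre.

53 m

Observed coordinate differences: Δφ = +0.00248°, Δλ = +0.00348°.
Converting to metres (1° lat = 111100 m, cos φ = 0.809584): observed ΔN = 275.5 m, observed ΔE = 313.0 m.
Subtracting the expected shift leaves a residual of 275.5 − (313) = -37.5 m north and 313.0 − (275) = 38.0 m east.
Residual distance = √((-37.5)² + 38.0²) = 53.4 m.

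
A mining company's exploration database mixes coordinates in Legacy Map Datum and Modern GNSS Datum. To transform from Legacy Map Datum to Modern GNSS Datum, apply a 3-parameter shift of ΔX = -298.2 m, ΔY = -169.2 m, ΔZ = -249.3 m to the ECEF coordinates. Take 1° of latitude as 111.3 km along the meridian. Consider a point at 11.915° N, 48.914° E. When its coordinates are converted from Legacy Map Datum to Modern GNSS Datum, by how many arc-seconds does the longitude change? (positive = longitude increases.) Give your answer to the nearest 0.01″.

Δλ = 3.75″

sin φ = 0.206460, cos φ = 0.978455, sin λ = 0.753724, cos λ = 0.657191.
East component: ΔE = −sin λ·ΔX + cos λ·ΔY = −(0.753724)(-298.2) + (0.657191)(-169.2) = 113.56 m.
1° of latitude spans 111300 m; at latitude φ, 1° of longitude spans that × cos φ = 108902.0 m, so Δλ = 113.56 / 108902.0 × 3600 = 3.754″.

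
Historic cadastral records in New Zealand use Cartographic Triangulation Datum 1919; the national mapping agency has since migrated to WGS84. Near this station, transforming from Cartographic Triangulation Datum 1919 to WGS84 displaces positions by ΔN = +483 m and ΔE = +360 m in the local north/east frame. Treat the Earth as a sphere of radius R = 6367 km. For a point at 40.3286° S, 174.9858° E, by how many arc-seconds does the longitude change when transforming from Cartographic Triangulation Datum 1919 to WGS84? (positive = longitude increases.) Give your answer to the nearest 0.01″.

At latitude -40.3286°, cos φ = 0.762345.
One radian of longitude at latitude φ spans R cos φ, so Δλ = ΔE / (R cos φ) = 360.0 / (6367000 × 0.762345) = 7.4168e-05 rad = 15.298″.

Δλ = 15.30″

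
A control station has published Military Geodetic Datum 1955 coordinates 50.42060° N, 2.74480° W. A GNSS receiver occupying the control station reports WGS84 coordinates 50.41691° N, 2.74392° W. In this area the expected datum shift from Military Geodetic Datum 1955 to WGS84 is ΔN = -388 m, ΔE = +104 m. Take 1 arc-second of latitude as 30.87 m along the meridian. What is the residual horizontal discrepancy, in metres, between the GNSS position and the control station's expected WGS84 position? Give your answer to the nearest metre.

Observed coordinate differences: Δφ = -0.00369°, Δλ = +0.00088°.
Converting to metres (1° lat = 111132 m, cos φ = 0.637147): observed ΔN = -410.1 m, observed ΔE = 62.3 m.
Subtracting the expected shift leaves a residual of -410.1 − (-388) = -22.1 m north and 62.3 − (104) = -41.7 m east.
Residual distance = √((-22.1)² + (-41.7)²) = 47.2 m.

47 m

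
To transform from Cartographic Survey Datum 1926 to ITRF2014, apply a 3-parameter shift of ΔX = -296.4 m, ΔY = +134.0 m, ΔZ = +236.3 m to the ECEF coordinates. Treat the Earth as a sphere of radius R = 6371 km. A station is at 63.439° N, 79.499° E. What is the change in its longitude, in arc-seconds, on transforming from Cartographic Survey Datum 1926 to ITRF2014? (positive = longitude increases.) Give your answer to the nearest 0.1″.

sin φ = 0.894459, cos φ = 0.447150, sin λ = 0.983252, cos λ = 0.182253.
East component: ΔE = −sin λ·ΔX + cos λ·ΔY = −(0.983252)(-296.4) + (0.182253)(134.0) = 315.86 m.
1° of latitude spans πR/180 = 111195 m; at latitude φ, 1° of longitude spans that × cos φ = 49720.9 m, so Δλ = 315.86 / 49720.9 × 3600 = 22.869″.

Δλ = 22.9″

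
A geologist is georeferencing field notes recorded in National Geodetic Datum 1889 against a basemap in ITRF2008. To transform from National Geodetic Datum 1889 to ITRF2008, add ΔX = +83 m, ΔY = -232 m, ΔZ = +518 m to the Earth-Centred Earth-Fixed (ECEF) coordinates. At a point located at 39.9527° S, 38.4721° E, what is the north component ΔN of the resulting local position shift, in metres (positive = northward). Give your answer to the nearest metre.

The local north axis is (−sin φ cos λ, −sin φ sin λ, cos φ), giving ΔN = 41.728 − 92.685 + 397.086 = 346.13 m.

ΔN = 346 m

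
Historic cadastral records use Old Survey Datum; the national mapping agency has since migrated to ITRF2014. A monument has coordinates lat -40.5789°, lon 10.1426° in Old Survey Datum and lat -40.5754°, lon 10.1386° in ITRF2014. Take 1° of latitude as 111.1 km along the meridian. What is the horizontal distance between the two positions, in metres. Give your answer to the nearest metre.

515 m

Δφ = -40.5754° − -40.5789° = +0.0035°; Δλ = 10.1386° − 10.1426° = -0.0040°.
ΔN = Δφ × 111100 = 388.8 m; ΔE = Δλ × 111100 × cos(-40.5789°) = -0.0040 × 111100 × 0.759511 = -337.5 m.
Distance = √(ΔE² + ΔN²) = √((-337.5)² + 388.8²) = 514.9 m.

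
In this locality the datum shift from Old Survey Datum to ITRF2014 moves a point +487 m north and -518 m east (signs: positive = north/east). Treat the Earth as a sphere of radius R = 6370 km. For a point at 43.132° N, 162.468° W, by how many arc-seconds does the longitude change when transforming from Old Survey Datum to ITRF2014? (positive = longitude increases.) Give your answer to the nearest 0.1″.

At latitude 43.132°, cos φ = 0.729781.
One radian of longitude at latitude φ spans R cos φ, so Δλ = ΔE / (R cos φ) = -518.0 / (6370000 × 0.729781) = -1.1143e-04 rad = -22.984″.

Δλ = -23.0″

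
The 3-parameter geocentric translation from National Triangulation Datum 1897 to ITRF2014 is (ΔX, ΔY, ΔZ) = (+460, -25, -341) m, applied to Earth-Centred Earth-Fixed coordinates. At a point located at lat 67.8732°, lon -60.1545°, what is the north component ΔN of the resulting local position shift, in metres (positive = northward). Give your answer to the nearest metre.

At φ = 67.8732°, λ = -60.1545°: sin φ = 0.926353, cos φ = 0.376658, sin λ = -0.867371, cos λ = 0.497663.
ΔN = −sin φ cos λ·ΔX − sin φ sin λ·ΔY + cos φ·ΔZ = −(0.926353)(0.497663)(460) − (0.926353)(-0.867371)(-25) + (0.376658)(-341) = -360.59 m.

ΔN = -361 m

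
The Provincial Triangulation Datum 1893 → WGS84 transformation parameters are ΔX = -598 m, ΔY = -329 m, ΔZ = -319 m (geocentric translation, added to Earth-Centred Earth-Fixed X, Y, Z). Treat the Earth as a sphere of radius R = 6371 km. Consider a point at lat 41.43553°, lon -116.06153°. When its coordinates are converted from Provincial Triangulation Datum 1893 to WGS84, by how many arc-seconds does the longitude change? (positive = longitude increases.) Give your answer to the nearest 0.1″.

sin φ = 0.661777, cos φ = 0.749701, sin λ = -0.898323, cos λ = -0.439336.
East component: ΔE = −sin λ·ΔX + cos λ·ΔY = −(-0.898323)(-598) + (-0.439336)(-329) = -392.66 m.
1° of latitude spans πR/180 = 111195 m; at latitude φ, 1° of longitude spans that × cos φ = 83362.9 m, so Δλ = -392.66 / 83362.9 × 3600 = -16.957″.

Δλ = -17.0″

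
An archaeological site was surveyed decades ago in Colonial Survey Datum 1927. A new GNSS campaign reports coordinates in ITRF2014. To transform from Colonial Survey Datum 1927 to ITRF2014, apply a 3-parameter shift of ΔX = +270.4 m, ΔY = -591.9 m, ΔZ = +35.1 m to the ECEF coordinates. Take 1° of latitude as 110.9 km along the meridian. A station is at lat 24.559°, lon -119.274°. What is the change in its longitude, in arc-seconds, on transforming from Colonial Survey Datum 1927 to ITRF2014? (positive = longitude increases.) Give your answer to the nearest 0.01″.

Δλ = 18.75″

sin φ = 0.415630, cos φ = 0.909534, sin λ = -0.872291, cos λ = -0.488987.
East component: ΔE = −sin λ·ΔX + cos λ·ΔY = −(-0.872291)(270.4) + (-0.488987)(-591.9) = 525.30 m.
1° of latitude spans 110900 m; at latitude φ, 1° of longitude spans that × cos φ = 100867.3 m, so Δλ = 525.30 / 100867.3 × 3600 = 18.748″.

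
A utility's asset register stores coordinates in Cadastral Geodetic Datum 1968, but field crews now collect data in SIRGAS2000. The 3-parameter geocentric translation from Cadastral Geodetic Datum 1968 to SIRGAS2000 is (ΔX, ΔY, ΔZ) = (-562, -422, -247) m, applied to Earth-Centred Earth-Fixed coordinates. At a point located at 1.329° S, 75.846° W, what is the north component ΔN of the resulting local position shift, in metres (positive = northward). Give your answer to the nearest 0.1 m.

ΔN = -240.6 m

The local north axis is (−sin φ cos λ, −sin φ sin λ, cos φ), giving ΔN = -3.187 + 9.490 − 246.934 = -240.63 m.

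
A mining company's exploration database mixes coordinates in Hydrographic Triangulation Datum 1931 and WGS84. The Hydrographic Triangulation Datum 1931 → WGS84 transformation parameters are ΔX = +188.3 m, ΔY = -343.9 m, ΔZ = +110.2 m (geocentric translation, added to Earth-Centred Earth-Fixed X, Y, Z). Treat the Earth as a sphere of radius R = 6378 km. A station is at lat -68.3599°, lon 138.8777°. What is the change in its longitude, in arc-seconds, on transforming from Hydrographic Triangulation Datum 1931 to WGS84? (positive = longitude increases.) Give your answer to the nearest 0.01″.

sin φ = -0.929519, cos φ = 0.368775, sin λ = 0.657668, cos λ = -0.753307.
East component: ΔE = −sin λ·ΔX + cos λ·ΔY = −(0.657668)(188.3) + (-0.753307)(-343.9) = 135.22 m.
1° of latitude spans πR/180 = 111317 m; at latitude φ, 1° of longitude spans that × cos φ = 41051.0 m, so Δλ = 135.22 / 41051.0 × 3600 = 11.859″.

Δλ = 11.86″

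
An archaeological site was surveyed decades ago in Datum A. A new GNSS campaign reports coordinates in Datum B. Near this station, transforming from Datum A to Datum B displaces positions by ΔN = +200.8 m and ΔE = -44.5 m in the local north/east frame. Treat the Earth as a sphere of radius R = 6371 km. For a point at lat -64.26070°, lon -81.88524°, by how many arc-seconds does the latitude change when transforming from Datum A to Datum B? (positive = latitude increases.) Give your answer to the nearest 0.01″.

Δφ = 6.50″

On a sphere of radius R, 1 rad of latitude = R, so Δφ = ΔN / R = 200.8 / 6371000 = 3.1518e-05 rad = 6.501″.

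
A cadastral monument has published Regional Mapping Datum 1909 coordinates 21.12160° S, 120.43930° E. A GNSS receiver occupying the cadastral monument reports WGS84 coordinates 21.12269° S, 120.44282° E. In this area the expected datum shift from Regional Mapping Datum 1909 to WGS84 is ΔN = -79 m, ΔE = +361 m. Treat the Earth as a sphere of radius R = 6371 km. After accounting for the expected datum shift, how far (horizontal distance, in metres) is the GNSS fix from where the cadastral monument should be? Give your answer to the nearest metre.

42 m

Observed coordinate differences: Δφ = -0.00109°, Δλ = +0.00352°.
Converting to metres (1° lat = 111195 m, cos φ = 0.932818): observed ΔN = -121.2 m, observed ΔE = 365.1 m.
Subtracting the expected shift leaves a residual of -121.2 − (-79) = -42.2 m north and 365.1 − (361) = 4.1 m east.
Residual distance = √((-42.2)² + 4.1²) = 42.4 m.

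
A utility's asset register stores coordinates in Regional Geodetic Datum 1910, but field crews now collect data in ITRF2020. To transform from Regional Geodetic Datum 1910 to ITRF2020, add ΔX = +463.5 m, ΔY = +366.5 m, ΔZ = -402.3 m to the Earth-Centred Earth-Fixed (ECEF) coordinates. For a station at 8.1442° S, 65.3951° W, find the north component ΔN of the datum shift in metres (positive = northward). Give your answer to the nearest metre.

The local north axis is (−sin φ cos λ, −sin φ sin λ, cos φ), giving ΔN = 27.339 − 47.206 − 398.243 = -418.11 m.

ΔN = -418 m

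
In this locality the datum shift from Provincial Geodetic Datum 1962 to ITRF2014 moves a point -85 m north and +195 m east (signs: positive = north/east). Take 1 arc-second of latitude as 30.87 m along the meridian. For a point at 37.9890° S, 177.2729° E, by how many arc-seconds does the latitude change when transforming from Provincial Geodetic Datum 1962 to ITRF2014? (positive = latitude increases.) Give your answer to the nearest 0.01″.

Δφ = -2.75″

1″ of latitude = 30.87 m, so Δφ = -85.0 / 30.87 = -2.753″.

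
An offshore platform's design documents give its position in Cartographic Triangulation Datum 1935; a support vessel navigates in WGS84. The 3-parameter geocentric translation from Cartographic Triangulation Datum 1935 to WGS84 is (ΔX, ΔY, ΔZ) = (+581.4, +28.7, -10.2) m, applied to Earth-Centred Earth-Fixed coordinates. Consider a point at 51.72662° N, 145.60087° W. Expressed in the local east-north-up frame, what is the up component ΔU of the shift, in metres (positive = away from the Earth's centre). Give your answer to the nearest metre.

ΔU = -315 m

The local up (radial) axis is (cos φ cos λ, cos φ sin λ, sin φ), giving ΔU = -297.149 − 10.043 − 8.008 = -315.20 m.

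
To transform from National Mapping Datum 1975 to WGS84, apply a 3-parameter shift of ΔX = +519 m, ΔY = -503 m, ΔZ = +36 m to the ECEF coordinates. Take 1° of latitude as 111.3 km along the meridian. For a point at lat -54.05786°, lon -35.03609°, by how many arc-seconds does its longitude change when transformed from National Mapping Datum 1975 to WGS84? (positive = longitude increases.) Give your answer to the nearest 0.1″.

Δλ = -6.3″

sin φ = -0.809610, cos φ = 0.586968, sin λ = -0.574092, cos λ = 0.818791.
East component: ΔE = −sin λ·ΔX + cos λ·ΔY = −(-0.574092)(519) + (0.818791)(-503) = -113.90 m.
1° of latitude spans 111300 m; at latitude φ, 1° of longitude spans that × cos φ = 65329.5 m, so Δλ = -113.90 / 65329.5 × 3600 = -6.276″.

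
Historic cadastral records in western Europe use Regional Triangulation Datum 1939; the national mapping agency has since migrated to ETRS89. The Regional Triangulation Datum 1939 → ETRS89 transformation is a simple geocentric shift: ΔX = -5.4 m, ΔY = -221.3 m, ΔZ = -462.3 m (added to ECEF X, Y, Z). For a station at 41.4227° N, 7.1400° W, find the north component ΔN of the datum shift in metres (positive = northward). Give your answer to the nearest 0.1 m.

The local north axis is (−sin φ cos λ, −sin φ sin λ, cos φ), giving ΔN = 3.545 − 18.198 − 346.655 = -361.31 m.

ΔN = -361.3 m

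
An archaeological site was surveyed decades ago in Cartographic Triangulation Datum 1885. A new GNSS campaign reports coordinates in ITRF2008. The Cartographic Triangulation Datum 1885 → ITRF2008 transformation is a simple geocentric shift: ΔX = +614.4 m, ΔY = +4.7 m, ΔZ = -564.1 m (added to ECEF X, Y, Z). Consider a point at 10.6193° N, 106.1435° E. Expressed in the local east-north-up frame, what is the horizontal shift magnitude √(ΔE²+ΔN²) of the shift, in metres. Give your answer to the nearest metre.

At φ = 10.6193°, λ = 106.1435°: sin φ = 0.184282, cos φ = 0.982873, sin λ = 0.960568, cos λ = -0.278044.
ΔE = −sin λ·ΔX + cos λ·ΔY = −(0.960568)·(614.4) + (-0.278044)·(4.7) = -591.48 m.
ΔN = −sin φ cos λ·ΔX − sin φ sin λ·ΔY + cos φ·ΔZ = −(0.184282)(-0.278044)(614.4) − (0.184282)(0.960568)(4.7) + (0.982873)(-564.1) = -523.79 m.
Horizontal magnitude = √(ΔE² + ΔN²) = √((-591.48)² + (-523.79)²) = 790.07 m.

790 m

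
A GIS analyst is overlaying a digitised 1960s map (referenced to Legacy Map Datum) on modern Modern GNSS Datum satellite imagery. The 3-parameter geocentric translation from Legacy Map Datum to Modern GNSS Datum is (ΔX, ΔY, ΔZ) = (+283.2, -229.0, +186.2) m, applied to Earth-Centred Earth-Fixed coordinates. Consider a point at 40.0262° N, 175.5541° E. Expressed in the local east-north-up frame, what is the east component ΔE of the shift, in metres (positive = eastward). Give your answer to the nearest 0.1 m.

ΔE = 206.4 m

The local east axis at (φ, λ) is (−sin λ, cos λ, 0), so ΔE = −sin(175.5541°)·283.2 + cos(175.5541°)·(-229.0) = 206.36 m.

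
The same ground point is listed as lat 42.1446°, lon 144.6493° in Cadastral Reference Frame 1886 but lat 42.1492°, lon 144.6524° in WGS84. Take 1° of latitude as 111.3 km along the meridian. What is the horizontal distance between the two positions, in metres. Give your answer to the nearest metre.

Δφ = 42.1492° − 42.1446° = +0.0046°; Δλ = 144.6524° − 144.6493° = +0.0031°.
ΔN = Δφ × 111300 = 512.0 m; ΔE = Δλ × 111300 × cos(42.1446°) = +0.0031 × 111300 × 0.741454 = 255.8 m.
Distance = √(ΔE² + ΔN²) = √(255.8² + 512.0²) = 572.3 m.

572 m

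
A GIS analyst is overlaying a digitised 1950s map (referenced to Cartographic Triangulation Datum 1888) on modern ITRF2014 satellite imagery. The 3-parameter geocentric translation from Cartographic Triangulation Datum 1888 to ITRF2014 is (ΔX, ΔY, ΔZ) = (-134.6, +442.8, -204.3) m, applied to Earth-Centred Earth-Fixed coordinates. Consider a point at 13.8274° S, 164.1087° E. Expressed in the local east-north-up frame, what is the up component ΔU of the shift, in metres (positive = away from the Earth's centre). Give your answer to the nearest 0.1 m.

ΔU = 292.3 m

At φ = -13.8274°, λ = 164.1087°: sin φ = -0.238998, cos φ = 0.971020, sin λ = 0.273813, cos λ = -0.961783.
ΔU = cos φ cos λ·ΔX + cos φ sin λ·ΔY + sin φ·ΔZ = (0.971020)(-0.961783)(-134.6) + (0.971020)(0.273813)(442.8) + (-0.238998)(-204.3) = 292.26 m.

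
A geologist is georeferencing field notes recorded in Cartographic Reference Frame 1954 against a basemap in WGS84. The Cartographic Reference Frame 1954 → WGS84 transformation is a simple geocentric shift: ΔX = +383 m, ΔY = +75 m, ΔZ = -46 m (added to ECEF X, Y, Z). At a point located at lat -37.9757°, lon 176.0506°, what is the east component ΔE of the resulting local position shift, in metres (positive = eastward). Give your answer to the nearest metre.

ΔE = -101 m

The local east axis at (φ, λ) is (−sin λ, cos λ, 0), so ΔE = −sin(176.0506°)·383 + cos(176.0506°)·75 = -101.20 m.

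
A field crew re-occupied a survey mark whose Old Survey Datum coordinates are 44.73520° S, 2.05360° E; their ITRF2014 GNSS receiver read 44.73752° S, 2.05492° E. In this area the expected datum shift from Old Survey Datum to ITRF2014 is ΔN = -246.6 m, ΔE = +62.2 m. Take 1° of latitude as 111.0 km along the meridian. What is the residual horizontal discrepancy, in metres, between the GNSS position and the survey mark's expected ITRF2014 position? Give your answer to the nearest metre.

Observed coordinate differences: Δφ = -0.00232°, Δλ = +0.00132°.
Converting to metres (1° lat = 111000 m, cos φ = 0.710367): observed ΔN = -257.5 m, observed ΔE = 104.1 m.
Subtracting the expected shift leaves a residual of -257.5 − (-246.6) = -10.9 m north and 104.1 − (62.2) = 41.9 m east.
Residual distance = √((-10.9)² + 41.9²) = 43.3 m.

43 m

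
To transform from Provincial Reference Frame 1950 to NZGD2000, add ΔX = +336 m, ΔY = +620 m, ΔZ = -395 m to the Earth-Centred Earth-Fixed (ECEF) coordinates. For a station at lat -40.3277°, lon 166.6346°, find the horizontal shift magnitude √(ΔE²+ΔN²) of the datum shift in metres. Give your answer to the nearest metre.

At φ = -40.3277°, λ = 166.6346°: sin φ = -0.647158, cos φ = 0.762356, sin λ = 0.231160, cos λ = -0.972916.
ΔE = −sin λ·ΔX + cos λ·ΔY = −(0.231160)·(336) + (-0.972916)·(620) = -680.88 m.
ΔN = −sin φ cos λ·ΔX − sin φ sin λ·ΔY + cos φ·ΔZ = −(-0.647158)(-0.972916)(336) − (-0.647158)(0.231160)(620) + (0.762356)(-395) = -419.94 m.
Horizontal magnitude = √(ΔE² + ΔN²) = √((-680.88)² + (-419.94)²) = 799.96 m.

800 m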